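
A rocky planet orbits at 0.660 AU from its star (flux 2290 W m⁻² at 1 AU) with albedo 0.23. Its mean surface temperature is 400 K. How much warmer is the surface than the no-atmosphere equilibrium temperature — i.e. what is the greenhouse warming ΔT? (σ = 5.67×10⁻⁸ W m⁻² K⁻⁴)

S = 2290/0.660² = 5257 W m⁻².
T_eq = [S(1−A)/(4σ)]^(1/4) = [5257×0.77/(4×5.67×10⁻⁸)]^(1/4) = 365.5 K.
ΔT = T_surf − T_eq = 400 − 365.5.

ΔT ≈ 34.5 K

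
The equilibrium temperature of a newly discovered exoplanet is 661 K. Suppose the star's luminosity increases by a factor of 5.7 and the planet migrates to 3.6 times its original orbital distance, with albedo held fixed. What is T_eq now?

T_eq ∝ L^(1/4) · d^(−1/2).
T′ = 661 × 5.7^(1/4) / 3.6^(1/2) = 538 K.

T_eq ≈ 538 K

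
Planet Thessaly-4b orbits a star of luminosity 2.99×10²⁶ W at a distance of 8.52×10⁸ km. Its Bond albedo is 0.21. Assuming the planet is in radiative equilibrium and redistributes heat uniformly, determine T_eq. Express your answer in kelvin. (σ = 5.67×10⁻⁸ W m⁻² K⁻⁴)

d = 8.52×10⁸ km = 8.52×10¹¹ m.
Flux: S = L/(4πd²) = 2.99×10²⁶/(4π×(8.52×10¹¹)²) = 32.8 W m⁻².
Energy balance: absorbed = emitted ⇒ πR²·S(1−A) = 4πR²·σT_eq⁴, so T_eq⁴ = S(1−A)/(4σ).
T_eq = [32.8 × 0.79 / (4 × 5.67×10⁻⁸)]^(1/4) = (1.14×10⁸)^(1/4) = 103 K.

T_eq ≈ 103 K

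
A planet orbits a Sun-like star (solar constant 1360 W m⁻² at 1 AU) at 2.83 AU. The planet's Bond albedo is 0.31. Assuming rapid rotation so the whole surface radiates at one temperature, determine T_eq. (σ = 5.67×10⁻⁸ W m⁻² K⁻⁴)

T_eq ≈ 151 K

Flux at 2.83 AU: S = 1360/2.83² = 170 W m⁻².
Energy balance: absorbed = emitted ⇒ πR²·S(1−A) = 4πR²·σT_eq⁴, so T_eq⁴ = S(1−A)/(4σ).
T_eq = [170 × 0.69 / (4 × 5.67×10⁻⁸)]^(1/4) = (5.17×10⁸)^(1/4) = 151 K.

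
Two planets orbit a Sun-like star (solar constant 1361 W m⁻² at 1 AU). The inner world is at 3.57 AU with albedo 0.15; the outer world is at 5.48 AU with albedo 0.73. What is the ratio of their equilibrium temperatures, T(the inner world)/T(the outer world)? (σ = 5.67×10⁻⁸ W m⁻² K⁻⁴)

T_eq = [S₀(1−A)/(4σd²)]^(1/4), so T ∝ (1−A)^(1/4) / √d.
T₁ = [1361×0.85/(4×5.67×10⁻⁸×3.57²)]^(1/4) = 141.44 K.
T₂ = [1361×0.27/(4×5.67×10⁻⁸×5.48²)]^(1/4) = 85.70 K.

T₁/T₂ ≈ 1.650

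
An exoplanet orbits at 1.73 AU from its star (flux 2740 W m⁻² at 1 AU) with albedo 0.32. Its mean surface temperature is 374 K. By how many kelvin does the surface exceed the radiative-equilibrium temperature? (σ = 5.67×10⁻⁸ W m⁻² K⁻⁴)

S = 2740/1.73² = 915.5 W m⁻².
T_eq = [S(1−A)/(4σ)]^(1/4) = [915.5×0.68/(4×5.67×10⁻⁸)]^(1/4) = 228.9 K.
ΔT = T_surf − T_eq = 374 − 228.9.

ΔT ≈ 145.1 K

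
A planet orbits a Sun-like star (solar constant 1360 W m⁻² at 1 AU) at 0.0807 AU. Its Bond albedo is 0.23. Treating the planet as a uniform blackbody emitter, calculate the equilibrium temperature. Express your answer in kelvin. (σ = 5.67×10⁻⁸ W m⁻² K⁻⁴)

Flux at 0.0807 AU: S = 1360/0.0807² = 2.09×10⁵ W m⁻².
Energy balance: absorbed = emitted ⇒ πR²·S(1−A) = 4πR²·σT_eq⁴, so T_eq⁴ = S(1−A)/(4σ).
T_eq = [2.09×10⁵ × 0.77 / (4 × 5.67×10⁻⁸)]^(1/4) = (7.09×10¹¹)^(1/4) = 918 K.

T_eq ≈ 918 K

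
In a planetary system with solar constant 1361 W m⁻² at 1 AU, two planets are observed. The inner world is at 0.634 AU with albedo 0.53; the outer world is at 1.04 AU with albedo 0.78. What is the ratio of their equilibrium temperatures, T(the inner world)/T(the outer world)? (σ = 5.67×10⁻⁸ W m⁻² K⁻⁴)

T_eq = [S₀(1−A)/(4σd²)]^(1/4), so T ∝ (1−A)^(1/4) / √d.
T₁ = [1361×0.47/(4×5.67×10⁻⁸×0.634²)]^(1/4) = 289.42 K.
T₂ = [1361×0.22/(4×5.67×10⁻⁸×1.04²)]^(1/4) = 186.91 K.

T₁/T₂ ≈ 1.548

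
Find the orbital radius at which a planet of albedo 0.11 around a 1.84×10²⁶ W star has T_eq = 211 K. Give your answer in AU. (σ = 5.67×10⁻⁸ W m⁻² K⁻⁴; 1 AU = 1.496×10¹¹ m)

From T_eq⁴ = L(1−A)/(16πσd²): d = √[L(1−A)/(16πσT_eq⁴)].
d = √[1.84×10²⁶ × 0.89 / (16π × 5.67×10⁻⁸ × (211)⁴)] = 1.70×10¹¹ m = 1.14 AU.

d ≈ 1.14 AU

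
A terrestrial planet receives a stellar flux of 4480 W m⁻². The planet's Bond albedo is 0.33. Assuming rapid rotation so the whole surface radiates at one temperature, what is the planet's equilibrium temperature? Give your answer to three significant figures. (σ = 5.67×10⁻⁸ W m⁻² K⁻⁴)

Energy balance: absorbed = emitted ⇒ πR²·S(1−A) = 4πR²·σT_eq⁴, so T_eq⁴ = S(1−A)/(4σ).
T_eq = [4480 × 0.67 / (4 × 5.67×10⁻⁸)]^(1/4) = (1.32×10¹⁰)^(1/4) = 339 K.

T_eq ≈ 339 K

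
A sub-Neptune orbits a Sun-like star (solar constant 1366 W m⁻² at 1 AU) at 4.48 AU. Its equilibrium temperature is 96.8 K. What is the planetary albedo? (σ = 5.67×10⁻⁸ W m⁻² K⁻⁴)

Flux at 4.48 AU: S = 1366/4.48² = 68.1 W m⁻².
From T_eq⁴ = S(1−A)/(4σ): 1−A = 4σT_eq⁴/S.
1−A = 4 × 5.67×10⁻⁸ × (96.8)⁴ / 68.1 = 0.293.

A ≈ 0.71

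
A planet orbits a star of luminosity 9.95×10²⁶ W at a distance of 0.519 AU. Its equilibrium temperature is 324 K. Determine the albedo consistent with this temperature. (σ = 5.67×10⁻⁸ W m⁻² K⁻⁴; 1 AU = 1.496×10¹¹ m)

A ≈ 0.81

d = 0.519 AU = 7.76×10¹⁰ m.
Flux: S = L/(4πd²) = 9.95×10²⁶/(4π×(7.76×10¹⁰)²) = 1.31×10⁴ W m⁻².
From T_eq⁴ = S(1−A)/(4σ): 1−A = 4σT_eq⁴/S.
1−A = 4 × 5.67×10⁻⁸ × (324)⁴ / 1.31×10⁴ = 0.190.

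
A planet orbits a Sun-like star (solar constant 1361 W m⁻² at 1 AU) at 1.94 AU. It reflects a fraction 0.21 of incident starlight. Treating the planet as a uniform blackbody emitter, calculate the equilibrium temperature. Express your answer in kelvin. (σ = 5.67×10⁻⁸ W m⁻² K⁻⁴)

T_eq ≈ 188 K

Flux at 1.94 AU: S = 1361/1.94² = 362 W m⁻².
Energy balance: absorbed = emitted ⇒ πR²·S(1−A) = 4πR²·σT_eq⁴, so T_eq⁴ = S(1−A)/(4σ).
T_eq = [362 × 0.79 / (4 × 5.67×10⁻⁸)]^(1/4) = (1.26×10⁹)^(1/4) = 188 K.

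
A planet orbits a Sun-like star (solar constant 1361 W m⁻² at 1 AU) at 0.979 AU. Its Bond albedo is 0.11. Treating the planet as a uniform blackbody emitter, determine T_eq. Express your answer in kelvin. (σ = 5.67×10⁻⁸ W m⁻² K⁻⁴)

T_eq ≈ 273 K

Flux at 0.979 AU: S = 1361/0.979² = 1420 W m⁻².
Energy balance: absorbed = emitted ⇒ πR²·S(1−A) = 4πR²·σT_eq⁴, so T_eq⁴ = S(1−A)/(4σ).
T_eq = [1420 × 0.89 / (4 × 5.67×10⁻⁸)]^(1/4) = (5.57×10⁹)^(1/4) = 273 K.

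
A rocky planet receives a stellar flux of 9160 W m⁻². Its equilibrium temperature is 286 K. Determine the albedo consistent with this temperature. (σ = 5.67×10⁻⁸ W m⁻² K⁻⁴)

A ≈ 0.83

From T_eq⁴ = S(1−A)/(4σ): 1−A = 4σT_eq⁴/S.
1−A = 4 × 5.67×10⁻⁸ × (286)⁴ / 9160 = 0.166.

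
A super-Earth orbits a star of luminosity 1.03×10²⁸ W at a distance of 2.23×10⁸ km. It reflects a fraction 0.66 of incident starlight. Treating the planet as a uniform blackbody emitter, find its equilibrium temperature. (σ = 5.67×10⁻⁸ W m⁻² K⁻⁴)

d = 2.23×10⁸ km = 2.23×10¹¹ m.
Flux: S = L/(4πd²) = 1.03×10²⁸/(4π×(2.23×10¹¹)²) = 1.65×10⁴ W m⁻².
Energy balance: absorbed = emitted ⇒ πR²·S(1−A) = 4πR²·σT_eq⁴, so T_eq⁴ = S(1−A)/(4σ).
T_eq = [1.65×10⁴ × 0.34 / (4 × 5.67×10⁻⁸)]^(1/4) = (2.47×10¹⁰)^(1/4) = 396 K.

T_eq ≈ 396 K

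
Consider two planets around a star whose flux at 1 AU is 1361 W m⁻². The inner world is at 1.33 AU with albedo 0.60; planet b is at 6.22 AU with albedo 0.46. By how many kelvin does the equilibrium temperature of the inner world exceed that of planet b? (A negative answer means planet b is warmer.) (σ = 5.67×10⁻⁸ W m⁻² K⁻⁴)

T_eq = [S₀(1−A)/(4σd²)]^(1/4), so T ∝ (1−A)^(1/4) / √d.
T₁ = [1361×0.40/(4×5.67×10⁻⁸×1.33²)]^(1/4) = 191.93 K.
T₂ = [1361×0.54/(4×5.67×10⁻⁸×6.22²)]^(1/4) = 95.67 K.

ΔT ≈ 96.3 K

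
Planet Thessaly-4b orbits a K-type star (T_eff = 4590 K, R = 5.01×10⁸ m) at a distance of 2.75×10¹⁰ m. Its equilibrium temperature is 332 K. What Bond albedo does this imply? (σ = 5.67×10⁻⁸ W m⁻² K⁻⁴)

L = 4πR_⋆²σT_⋆⁴ = 4π(5.01×10⁸)² × 5.67×10⁻⁸ × (4590)⁴ = 7.94×10²⁵ W.
S = L/(4πd²) = 8350 W m⁻².
From T_eq⁴ = S(1−A)/(4σ): 1−A = 4σT_eq⁴/S.
1−A = 4 × 5.67×10⁻⁸ × (332)⁴ / 8350 = 0.330.

A ≈ 0.67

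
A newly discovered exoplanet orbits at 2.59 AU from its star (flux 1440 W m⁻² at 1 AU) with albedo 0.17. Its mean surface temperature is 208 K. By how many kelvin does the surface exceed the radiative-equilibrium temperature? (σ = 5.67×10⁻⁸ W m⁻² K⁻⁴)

ΔT ≈ 40.6 K

S = 1440/2.59² = 214.7 W m⁻².
T_eq = [S(1−A)/(4σ)]^(1/4) = [214.7×0.83/(4×5.67×10⁻⁸)]^(1/4) = 167.4 K.
ΔT = T_surf − T_eq = 208 − 167.4.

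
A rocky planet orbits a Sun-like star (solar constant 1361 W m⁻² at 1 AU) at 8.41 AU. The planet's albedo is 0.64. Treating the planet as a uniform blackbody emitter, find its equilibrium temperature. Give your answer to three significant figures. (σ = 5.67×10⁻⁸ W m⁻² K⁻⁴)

T_eq ≈ 74.3 K

Flux at 8.41 AU: S = 1361/8.41² = 19.2 W m⁻².
Energy balance: absorbed = emitted ⇒ πR²·S(1−A) = 4πR²·σT_eq⁴, so T_eq⁴ = S(1−A)/(4σ).
T_eq = [19.2 × 0.36 / (4 × 5.67×10⁻⁸)]^(1/4) = (3.05×10⁷)^(1/4) = 74.3 K.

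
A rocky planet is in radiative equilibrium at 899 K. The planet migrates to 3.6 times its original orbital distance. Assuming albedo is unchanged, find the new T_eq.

T_eq ∝ L^(1/4) · d^(−1/2).
T′ = 899 / 3.6^(1/2) = 474 K.

T_eq ≈ 474 K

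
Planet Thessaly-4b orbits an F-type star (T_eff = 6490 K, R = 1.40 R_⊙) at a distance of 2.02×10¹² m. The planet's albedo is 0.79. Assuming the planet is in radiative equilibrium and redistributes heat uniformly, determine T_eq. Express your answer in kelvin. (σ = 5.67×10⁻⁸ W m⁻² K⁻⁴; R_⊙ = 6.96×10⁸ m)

T_eq ≈ 68.2 K

R_⋆ = 1.40 × 6.96×10⁸ = 9.74×10⁸ m.
L = 4πR_⋆²σT_⋆⁴ = 4π(9.74×10⁸)² × 5.67×10⁻⁸ × (6490)⁴ = 1.20×10²⁷ W.
S = L/(4πd²) = 23.4 W m⁻².
Energy balance: absorbed = emitted ⇒ πR²·S(1−A) = 4πR²·σT_eq⁴, so T_eq⁴ = S(1−A)/(4σ).
T_eq = [23.4 × 0.21 / (4 × 5.67×10⁻⁸)]^(1/4) = (2.17×10⁷)^(1/4) = 68.2 K.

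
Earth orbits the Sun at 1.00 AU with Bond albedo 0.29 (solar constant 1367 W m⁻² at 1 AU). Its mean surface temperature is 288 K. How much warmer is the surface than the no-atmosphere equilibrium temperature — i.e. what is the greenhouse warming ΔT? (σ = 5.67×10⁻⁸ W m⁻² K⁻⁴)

S = 1367/1.00² = 1367 W m⁻².
T_eq = [S(1−A)/(4σ)]^(1/4) = [1367×0.71/(4×5.67×10⁻⁸)]^(1/4) = 255.8 K.
ΔT = T_surf − T_eq = 288 − 255.8.

ΔT ≈ 32.2 K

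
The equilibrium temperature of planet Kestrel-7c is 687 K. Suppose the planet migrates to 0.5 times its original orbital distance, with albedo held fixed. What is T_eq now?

T_eq ≈ 972 K

T_eq ∝ L^(1/4) · d^(−1/2).
T′ = 687 / 0.5^(1/2) = 972 K.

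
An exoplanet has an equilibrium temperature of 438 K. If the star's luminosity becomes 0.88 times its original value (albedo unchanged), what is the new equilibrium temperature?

T_eq ≈ 424 K

T_eq ∝ L^(1/4) · d^(−1/2).
T′ = 438 × 0.88^(1/4) = 424 K.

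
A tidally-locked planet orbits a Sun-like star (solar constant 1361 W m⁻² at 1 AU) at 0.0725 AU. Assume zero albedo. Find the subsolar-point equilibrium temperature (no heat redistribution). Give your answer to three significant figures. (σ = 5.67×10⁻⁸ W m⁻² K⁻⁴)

Flux at 0.0725 AU: S = 1361/0.0725² = 2.59×10⁵ W m⁻².
At the subsolar point the surface absorbs S(1−A) and emits σT⁴ per unit area — no factor of 4, since only the local patch is in balance.
T = [2.59×10⁵ × 1.00 / 5.67×10⁻⁸]^(1/4) = (4.57×10¹²)^(1/4) = 1460 K.

T_ss ≈ 1460 K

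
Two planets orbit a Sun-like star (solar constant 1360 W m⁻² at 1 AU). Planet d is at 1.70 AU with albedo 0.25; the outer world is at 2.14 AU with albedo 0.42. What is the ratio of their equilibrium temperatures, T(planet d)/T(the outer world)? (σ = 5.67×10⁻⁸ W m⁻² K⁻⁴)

T_eq = [S₀(1−A)/(4σd²)]^(1/4), so T ∝ (1−A)^(1/4) / √d.
T₁ = [1360×0.75/(4×5.67×10⁻⁸×1.70²)]^(1/4) = 198.62 K.
T₂ = [1360×0.58/(4×5.67×10⁻⁸×2.14²)]^(1/4) = 166.01 K.

T₁/T₂ ≈ 1.196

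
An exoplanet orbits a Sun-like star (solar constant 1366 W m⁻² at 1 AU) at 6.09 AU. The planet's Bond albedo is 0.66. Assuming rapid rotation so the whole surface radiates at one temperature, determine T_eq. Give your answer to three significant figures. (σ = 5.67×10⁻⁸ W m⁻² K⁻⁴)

T_eq ≈ 86.2 K

Flux at 6.09 AU: S = 1366/6.09² = 36.8 W m⁻².
Energy balance: absorbed = emitted ⇒ πR²·S(1−A) = 4πR²·σT_eq⁴, so T_eq⁴ = S(1−A)/(4σ).
T_eq = [36.8 × 0.34 / (4 × 5.67×10⁻⁸)]^(1/4) = (5.52×10⁷)^(1/4) = 86.2 K.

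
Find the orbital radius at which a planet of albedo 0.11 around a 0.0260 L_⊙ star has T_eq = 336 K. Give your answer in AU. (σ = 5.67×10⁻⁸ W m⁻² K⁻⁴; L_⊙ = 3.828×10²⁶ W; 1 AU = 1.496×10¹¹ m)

L = 0.0260 × 3.828×10²⁶ = 9.95×10²⁴ W.
From T_eq⁴ = L(1−A)/(16πσd²): d = √[L(1−A)/(16πσT_eq⁴)].
d = √[9.95×10²⁴ × 0.89 / (16π × 5.67×10⁻⁸ × (336)⁴)] = 1.56×10¹⁰ m = 0.104 AU.

d ≈ 0.104 AU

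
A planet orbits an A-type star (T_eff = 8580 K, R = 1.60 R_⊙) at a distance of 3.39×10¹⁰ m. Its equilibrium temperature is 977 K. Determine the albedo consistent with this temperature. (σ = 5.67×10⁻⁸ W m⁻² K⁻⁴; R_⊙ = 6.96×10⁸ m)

A ≈ 0.38

R_⋆ = 1.60 × 6.96×10⁸ = 1.11×10⁹ m.
L = 4πR_⋆²σT_⋆⁴ = 4π(1.11×10⁹)² × 5.67×10⁻⁸ × (8580)⁴ = 4.79×10²⁷ W.
S = L/(4πd²) = 3.32×10⁵ W m⁻².
From T_eq⁴ = S(1−A)/(4σ): 1−A = 4σT_eq⁴/S.
1−A = 4 × 5.67×10⁻⁸ × (977)⁴ / 3.32×10⁵ = 0.623.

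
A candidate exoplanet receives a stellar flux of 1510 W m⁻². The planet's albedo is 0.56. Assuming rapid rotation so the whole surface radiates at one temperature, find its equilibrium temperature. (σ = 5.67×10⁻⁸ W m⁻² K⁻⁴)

T_eq ≈ 233 K

Energy balance: absorbed = emitted ⇒ πR²·S(1−A) = 4πR²·σT_eq⁴, so T_eq⁴ = S(1−A)/(4σ).
T_eq = [1510 × 0.44 / (4 × 5.67×10⁻⁸)]^(1/4) = (2.93×10⁹)^(1/4) = 233 K.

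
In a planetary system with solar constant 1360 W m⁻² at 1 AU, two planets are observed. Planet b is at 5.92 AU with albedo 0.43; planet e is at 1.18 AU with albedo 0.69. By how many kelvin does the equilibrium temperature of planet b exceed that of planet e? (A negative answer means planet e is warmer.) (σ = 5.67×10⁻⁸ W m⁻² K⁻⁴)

T_eq = [S₀(1−A)/(4σd²)]^(1/4), so T ∝ (1−A)^(1/4) / √d.
T₁ = [1360×0.57/(4×5.67×10⁻⁸×5.92²)]^(1/4) = 99.38 K.
T₂ = [1360×0.31/(4×5.67×10⁻⁸×1.18²)]^(1/4) = 191.15 K.

ΔT ≈ -91.8 K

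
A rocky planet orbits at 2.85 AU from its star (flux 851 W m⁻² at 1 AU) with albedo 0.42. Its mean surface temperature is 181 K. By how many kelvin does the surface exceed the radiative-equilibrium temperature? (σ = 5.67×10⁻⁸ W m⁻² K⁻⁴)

S = 851/2.85² = 104.8 W m⁻².
T_eq = [S(1−A)/(4σ)]^(1/4) = [104.8×0.58/(4×5.67×10⁻⁸)]^(1/4) = 127.9 K.
ΔT = T_surf − T_eq = 181 − 127.9.

ΔT ≈ 53.1 K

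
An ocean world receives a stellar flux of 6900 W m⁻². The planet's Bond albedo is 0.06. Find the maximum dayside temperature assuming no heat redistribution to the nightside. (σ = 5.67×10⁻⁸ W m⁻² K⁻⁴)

T_ss ≈ 582 K

With no redistribution each surface element balances locally: S(1−A) = σT⁴.
T = [6900 × 0.94 / 5.67×10⁻⁸]^(1/4) = (1.14×10¹¹)^(1/4) = 582 K.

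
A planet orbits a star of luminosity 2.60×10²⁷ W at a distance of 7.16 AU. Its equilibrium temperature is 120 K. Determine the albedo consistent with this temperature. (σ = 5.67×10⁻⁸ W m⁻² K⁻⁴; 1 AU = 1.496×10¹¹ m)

d = 7.16 AU = 1.07×10¹² m.
Flux: S = L/(4πd²) = 2.60×10²⁷/(4π×(1.07×10¹²)²) = 180 W m⁻².
From T_eq⁴ = S(1−A)/(4σ): 1−A = 4σT_eq⁴/S.
1−A = 4 × 5.67×10⁻⁸ × (120)⁴ / 180 = 0.261.

A ≈ 0.74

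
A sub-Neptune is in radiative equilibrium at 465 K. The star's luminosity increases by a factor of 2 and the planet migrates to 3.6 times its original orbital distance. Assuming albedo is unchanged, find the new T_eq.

T_eq ≈ 291 K

T_eq ∝ L^(1/4) · d^(−1/2).
T′ = 465 × 2^(1/4) / 3.6^(1/2) = 291 K.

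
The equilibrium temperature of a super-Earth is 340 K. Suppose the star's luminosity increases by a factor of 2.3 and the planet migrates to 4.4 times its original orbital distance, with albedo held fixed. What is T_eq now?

T_eq ∝ L^(1/4) · d^(−1/2).
T′ = 340 × 2.3^(1/4) / 4.4^(1/2) = 200 K.

T_eq ≈ 200 K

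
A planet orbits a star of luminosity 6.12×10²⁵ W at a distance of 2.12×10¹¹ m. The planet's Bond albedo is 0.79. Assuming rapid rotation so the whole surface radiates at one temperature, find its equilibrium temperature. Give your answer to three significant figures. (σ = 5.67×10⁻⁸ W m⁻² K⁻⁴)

T_eq ≈ 100 K

Flux: S = L/(4πd²) = 6.12×10²⁵/(4π×(2.12×10¹¹)²) = 108 W m⁻².
Energy balance: absorbed = emitted ⇒ πR²·S(1−A) = 4πR²·σT_eq⁴, so T_eq⁴ = S(1−A)/(4σ).
T_eq = [108 × 0.21 / (4 × 5.67×10⁻⁸)]^(1/4) = (1.00×10⁸)^(1/4) = 100 K.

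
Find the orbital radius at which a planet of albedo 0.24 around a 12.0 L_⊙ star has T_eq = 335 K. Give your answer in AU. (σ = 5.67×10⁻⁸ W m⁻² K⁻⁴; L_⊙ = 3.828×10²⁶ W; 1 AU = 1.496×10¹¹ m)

L = 12.0 × 3.828×10²⁶ = 4.59×10²⁷ W.
From T_eq⁴ = L(1−A)/(16πσd²): d = √[L(1−A)/(16πσT_eq⁴)].
d = √[4.59×10²⁷ × 0.76 / (16π × 5.67×10⁻⁸ × (335)⁴)] = 3.12×10¹¹ m = 2.08 AU.

d ≈ 2.08 AU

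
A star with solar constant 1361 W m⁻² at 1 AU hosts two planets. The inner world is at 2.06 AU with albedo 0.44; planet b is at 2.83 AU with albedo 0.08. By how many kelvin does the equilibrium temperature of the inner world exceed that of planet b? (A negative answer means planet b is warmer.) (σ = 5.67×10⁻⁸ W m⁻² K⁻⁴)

T_eq = [S₀(1−A)/(4σd²)]^(1/4), so T ∝ (1−A)^(1/4) / √d.
T₁ = [1361×0.56/(4×5.67×10⁻⁸×2.06²)]^(1/4) = 167.75 K.
T₂ = [1361×0.92/(4×5.67×10⁻⁸×2.83²)]^(1/4) = 162.03 K.

ΔT ≈ 5.7 K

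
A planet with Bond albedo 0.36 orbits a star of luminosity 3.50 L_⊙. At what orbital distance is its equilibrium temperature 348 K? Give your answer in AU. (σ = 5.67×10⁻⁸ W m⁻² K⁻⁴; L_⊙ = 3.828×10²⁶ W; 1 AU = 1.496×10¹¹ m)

L = 3.50 × 3.828×10²⁶ = 1.34×10²⁷ W.
From T_eq⁴ = L(1−A)/(16πσd²): d = √[L(1−A)/(16πσT_eq⁴)].
d = √[1.34×10²⁷ × 0.64 / (16π × 5.67×10⁻⁸ × (348)⁴)] = 1.43×10¹¹ m = 0.957 AU.

d ≈ 0.957 AU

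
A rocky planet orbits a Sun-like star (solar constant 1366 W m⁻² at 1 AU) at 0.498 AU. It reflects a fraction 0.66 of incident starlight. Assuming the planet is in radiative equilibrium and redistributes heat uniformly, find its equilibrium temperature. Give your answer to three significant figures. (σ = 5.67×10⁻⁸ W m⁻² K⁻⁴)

T_eq ≈ 301 K

Flux at 0.498 AU: S = 1366/0.498² = 5510 W m⁻².
Energy balance: absorbed = emitted ⇒ πR²·S(1−A) = 4πR²·σT_eq⁴, so T_eq⁴ = S(1−A)/(4σ).
T_eq = [5510 × 0.34 / (4 × 5.67×10⁻⁸)]^(1/4) = (8.26×10⁹)^(1/4) = 301 K.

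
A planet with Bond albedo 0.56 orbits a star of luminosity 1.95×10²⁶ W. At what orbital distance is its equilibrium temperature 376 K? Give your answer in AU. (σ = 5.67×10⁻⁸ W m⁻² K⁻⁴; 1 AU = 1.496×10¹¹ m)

d ≈ 0.259 AU

From T_eq⁴ = L(1−A)/(16πσd²): d = √[L(1−A)/(16πσT_eq⁴)].
d = √[1.95×10²⁶ × 0.44 / (16π × 5.67×10⁻⁸ × (376)⁴)] = 3.88×10¹⁰ m = 0.259 AU.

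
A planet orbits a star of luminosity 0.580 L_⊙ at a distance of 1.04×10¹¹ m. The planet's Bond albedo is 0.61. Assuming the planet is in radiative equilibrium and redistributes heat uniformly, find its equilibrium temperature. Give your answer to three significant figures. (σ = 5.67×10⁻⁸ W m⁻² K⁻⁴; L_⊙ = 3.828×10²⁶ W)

L = 0.580 × 3.828×10²⁶ = 2.22×10²⁶ W.
Flux: S = L/(4πd²) = 2.22×10²⁶/(4π×(1.04×10¹¹)²) = 1630 W m⁻².
Energy balance: absorbed = emitted ⇒ πR²·S(1−A) = 4πR²·σT_eq⁴, so T_eq⁴ = S(1−A)/(4σ).
T_eq = [1630 × 0.39 / (4 × 5.67×10⁻⁸)]^(1/4) = (2.81×10⁹)^(1/4) = 230 K.

T_eq ≈ 230 K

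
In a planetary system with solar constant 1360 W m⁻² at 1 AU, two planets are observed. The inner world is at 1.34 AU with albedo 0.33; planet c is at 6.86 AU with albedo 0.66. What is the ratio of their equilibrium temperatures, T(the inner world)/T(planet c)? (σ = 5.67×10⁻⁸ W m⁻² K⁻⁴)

T₁/T₂ ≈ 2.681

T_eq = [S₀(1−A)/(4σd²)]^(1/4), so T ∝ (1−A)^(1/4) / √d.
T₁ = [1360×0.67/(4×5.67×10⁻⁸×1.34²)]^(1/4) = 217.49 K.
T₂ = [1360×0.34/(4×5.67×10⁻⁸×6.86²)]^(1/4) = 81.13 K.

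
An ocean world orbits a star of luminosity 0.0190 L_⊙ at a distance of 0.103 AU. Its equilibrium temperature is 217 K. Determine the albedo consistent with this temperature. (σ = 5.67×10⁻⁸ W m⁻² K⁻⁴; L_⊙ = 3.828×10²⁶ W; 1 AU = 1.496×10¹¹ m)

A ≈ 0.79

d = 0.103 AU = 1.54×10¹⁰ m.
L = 0.0190 × 3.828×10²⁶ = 7.27×10²⁴ W.
Flux: S = L/(4πd²) = 7.27×10²⁴/(4π×(1.54×10¹⁰)²) = 2440 W m⁻².
From T_eq⁴ = S(1−A)/(4σ): 1−A = 4σT_eq⁴/S.
1−A = 4 × 5.67×10⁻⁸ × (217)⁴ / 2440 = 0.206.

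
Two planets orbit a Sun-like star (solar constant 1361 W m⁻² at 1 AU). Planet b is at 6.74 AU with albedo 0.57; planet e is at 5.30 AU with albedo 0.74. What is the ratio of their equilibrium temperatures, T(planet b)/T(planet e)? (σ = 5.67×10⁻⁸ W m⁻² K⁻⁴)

T₁/T₂ ≈ 1.006

T_eq = [S₀(1−A)/(4σd²)]^(1/4), so T ∝ (1−A)^(1/4) / √d.
T₁ = [1361×0.43/(4×5.67×10⁻⁸×6.74²)]^(1/4) = 86.81 K.
T₂ = [1361×0.26/(4×5.67×10⁻⁸×5.30²)]^(1/4) = 86.33 K.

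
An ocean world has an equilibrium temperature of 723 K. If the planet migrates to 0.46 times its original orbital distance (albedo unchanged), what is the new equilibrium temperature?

T_eq ∝ L^(1/4) · d^(−1/2).
T′ = 723 / 0.46^(1/2) = 1070 K.

T_eq ≈ 1070 K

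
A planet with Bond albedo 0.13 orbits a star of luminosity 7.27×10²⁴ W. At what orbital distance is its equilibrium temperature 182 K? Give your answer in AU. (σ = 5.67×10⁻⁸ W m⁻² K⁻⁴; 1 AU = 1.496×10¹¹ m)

From T_eq⁴ = L(1−A)/(16πσd²): d = √[L(1−A)/(16πσT_eq⁴)].
d = √[7.27×10²⁴ × 0.87 / (16π × 5.67×10⁻⁸ × (182)⁴)] = 4.50×10¹⁰ m = 0.301 AU.

d ≈ 0.301 AU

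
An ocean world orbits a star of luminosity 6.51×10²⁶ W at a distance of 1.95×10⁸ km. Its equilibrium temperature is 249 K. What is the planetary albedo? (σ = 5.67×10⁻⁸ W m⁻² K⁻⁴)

d = 1.95×10⁸ km = 1.95×10¹¹ m.
Flux: S = L/(4πd²) = 6.51×10²⁶/(4π×(1.95×10¹¹)²) = 1360 W m⁻².
From T_eq⁴ = S(1−A)/(4σ): 1−A = 4σT_eq⁴/S.
1−A = 4 × 5.67×10⁻⁸ × (249)⁴ / 1360 = 0.640.

A ≈ 0.36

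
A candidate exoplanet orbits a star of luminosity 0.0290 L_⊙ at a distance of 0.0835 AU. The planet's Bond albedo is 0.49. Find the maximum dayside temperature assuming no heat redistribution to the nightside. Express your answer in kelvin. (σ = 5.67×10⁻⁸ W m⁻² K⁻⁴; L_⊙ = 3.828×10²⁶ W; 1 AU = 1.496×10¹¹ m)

d = 0.0835 AU = 1.25×10¹⁰ m.
L = 0.0290 × 3.828×10²⁶ = 1.11×10²⁵ W.
Flux: S = L/(4πd²) = 1.11×10²⁵/(4π×(1.25×10¹⁰)²) = 5660 W m⁻².
With no redistribution each surface element balances locally: S(1−A) = σT⁴.
T = [5660 × 0.51 / 5.67×10⁻⁸]^(1/4) = (5.09×10¹⁰)^(1/4) = 475 K.

T_ss ≈ 475 K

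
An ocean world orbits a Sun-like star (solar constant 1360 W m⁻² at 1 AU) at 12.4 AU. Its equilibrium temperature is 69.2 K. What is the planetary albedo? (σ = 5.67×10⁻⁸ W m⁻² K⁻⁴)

A ≈ 0.41

Flux at 12.4 AU: S = 1360/12.4² = 8.84 W m⁻².
From T_eq⁴ = S(1−A)/(4σ): 1−A = 4σT_eq⁴/S.
1−A = 4 × 5.67×10⁻⁸ × (69.2)⁴ / 8.84 = 0.588.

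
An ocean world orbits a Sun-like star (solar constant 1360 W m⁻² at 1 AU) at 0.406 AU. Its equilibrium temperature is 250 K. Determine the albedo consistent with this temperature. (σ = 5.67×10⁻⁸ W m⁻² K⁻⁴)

A ≈ 0.89

Flux at 0.406 AU: S = 1360/0.406² = 8250 W m⁻².
From T_eq⁴ = S(1−A)/(4σ): 1−A = 4σT_eq⁴/S.
1−A = 4 × 5.67×10⁻⁸ × (250)⁴ / 8250 = 0.107.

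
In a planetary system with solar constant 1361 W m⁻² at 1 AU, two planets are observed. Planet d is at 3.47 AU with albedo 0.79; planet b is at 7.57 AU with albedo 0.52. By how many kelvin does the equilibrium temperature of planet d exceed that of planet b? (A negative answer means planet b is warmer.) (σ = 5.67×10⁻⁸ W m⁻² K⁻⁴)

ΔT ≈ 16.9 K

T_eq = [S₀(1−A)/(4σd²)]^(1/4), so T ∝ (1−A)^(1/4) / √d.
T₁ = [1361×0.21/(4×5.67×10⁻⁸×3.47²)]^(1/4) = 101.14 K.
T₂ = [1361×0.48/(4×5.67×10⁻⁸×7.57²)]^(1/4) = 84.20 K.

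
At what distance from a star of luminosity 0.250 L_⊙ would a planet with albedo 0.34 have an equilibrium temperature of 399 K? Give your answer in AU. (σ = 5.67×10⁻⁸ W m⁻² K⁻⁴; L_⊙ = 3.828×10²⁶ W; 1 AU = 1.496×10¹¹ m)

L = 0.250 × 3.828×10²⁶ = 9.57×10²⁵ W.
From T_eq⁴ = L(1−A)/(16πσd²): d = √[L(1−A)/(16πσT_eq⁴)].
d = √[9.57×10²⁵ × 0.66 / (16π × 5.67×10⁻⁸ × (399)⁴)] = 2.96×10¹⁰ m = 0.198 AU.

d ≈ 0.198 AU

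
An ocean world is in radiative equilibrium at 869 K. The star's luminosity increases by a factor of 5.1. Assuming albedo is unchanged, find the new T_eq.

T_eq ≈ 1310 K

T_eq ∝ L^(1/4) · d^(−1/2).
T′ = 869 × 5.1^(1/4) = 1310 K.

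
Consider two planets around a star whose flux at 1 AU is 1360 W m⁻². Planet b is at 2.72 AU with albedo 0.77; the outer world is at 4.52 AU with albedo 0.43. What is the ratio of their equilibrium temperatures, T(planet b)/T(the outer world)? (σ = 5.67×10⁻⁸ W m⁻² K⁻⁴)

T₁/T₂ ≈ 1.027

T_eq = [S₀(1−A)/(4σd²)]^(1/4), so T ∝ (1−A)^(1/4) / √d.
T₁ = [1360×0.23/(4×5.67×10⁻⁸×2.72²)]^(1/4) = 116.85 K.
T₂ = [1360×0.57/(4×5.67×10⁻⁸×4.52²)]^(1/4) = 113.73 K.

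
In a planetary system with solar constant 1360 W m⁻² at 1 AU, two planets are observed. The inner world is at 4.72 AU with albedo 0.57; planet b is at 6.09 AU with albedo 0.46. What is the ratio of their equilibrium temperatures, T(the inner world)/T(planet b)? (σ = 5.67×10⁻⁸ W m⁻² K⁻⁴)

T₁/T₂ ≈ 1.073

T_eq = [S₀(1−A)/(4σd²)]^(1/4), so T ∝ (1−A)^(1/4) / √d.
T₁ = [1360×0.43/(4×5.67×10⁻⁸×4.72²)]^(1/4) = 103.72 K.
T₂ = [1360×0.54/(4×5.67×10⁻⁸×6.09²)]^(1/4) = 96.66 K.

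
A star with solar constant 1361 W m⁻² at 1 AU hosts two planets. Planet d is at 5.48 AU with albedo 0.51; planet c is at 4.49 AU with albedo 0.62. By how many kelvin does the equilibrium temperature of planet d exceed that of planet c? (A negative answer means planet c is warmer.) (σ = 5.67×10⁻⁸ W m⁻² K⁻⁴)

ΔT ≈ -3.7 K

T_eq = [S₀(1−A)/(4σd²)]^(1/4), so T ∝ (1−A)^(1/4) / √d.
T₁ = [1361×0.49/(4×5.67×10⁻⁸×5.48²)]^(1/4) = 99.47 K.
T₂ = [1361×0.38/(4×5.67×10⁻⁸×4.49²)]^(1/4) = 103.13 K.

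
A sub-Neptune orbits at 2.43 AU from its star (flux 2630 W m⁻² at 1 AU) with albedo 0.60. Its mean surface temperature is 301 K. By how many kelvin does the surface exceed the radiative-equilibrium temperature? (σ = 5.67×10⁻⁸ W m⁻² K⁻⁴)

ΔT ≈ 133.6 K

S = 2630/2.43² = 445.4 W m⁻².
T_eq = [S(1−A)/(4σ)]^(1/4) = [445.4×0.40/(4×5.67×10⁻⁸)]^(1/4) = 167.4 K.
ΔT = T_surf − T_eq = 301 − 167.4.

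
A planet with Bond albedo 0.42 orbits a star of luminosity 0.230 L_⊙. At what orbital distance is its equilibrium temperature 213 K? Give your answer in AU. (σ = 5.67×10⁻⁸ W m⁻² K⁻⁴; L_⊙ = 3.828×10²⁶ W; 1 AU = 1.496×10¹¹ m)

d ≈ 0.624 AU

L = 0.230 × 3.828×10²⁶ = 8.80×10²⁵ W.
From T_eq⁴ = L(1−A)/(16πσd²): d = √[L(1−A)/(16πσT_eq⁴)].
d = √[8.80×10²⁵ × 0.58 / (16π × 5.67×10⁻⁸ × (213)⁴)] = 9.33×10¹⁰ m = 0.624 AU.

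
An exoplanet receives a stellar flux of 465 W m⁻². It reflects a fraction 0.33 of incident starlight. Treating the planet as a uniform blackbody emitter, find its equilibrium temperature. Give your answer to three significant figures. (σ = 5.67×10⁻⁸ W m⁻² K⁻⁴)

Energy balance: absorbed = emitted ⇒ πR²·S(1−A) = 4πR²·σT_eq⁴, so T_eq⁴ = S(1−A)/(4σ).
T_eq = [465 × 0.67 / (4 × 5.67×10⁻⁸)]^(1/4) = (1.37×10⁹)^(1/4) = 193 K.

T_eq ≈ 193 K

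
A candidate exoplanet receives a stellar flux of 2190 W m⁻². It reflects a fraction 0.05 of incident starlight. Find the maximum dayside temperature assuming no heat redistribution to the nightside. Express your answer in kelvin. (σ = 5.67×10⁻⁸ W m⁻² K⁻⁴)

With no redistribution each surface element balances locally: S(1−A) = σT⁴.
T = [2190 × 0.95 / 5.67×10⁻⁸]^(1/4) = (3.67×10¹⁰)^(1/4) = 438 K.

T_ss ≈ 438 K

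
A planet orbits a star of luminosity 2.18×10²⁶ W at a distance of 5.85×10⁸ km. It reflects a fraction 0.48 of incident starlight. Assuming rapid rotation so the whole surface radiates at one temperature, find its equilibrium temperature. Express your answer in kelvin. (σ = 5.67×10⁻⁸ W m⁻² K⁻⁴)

d = 5.85×10⁸ km = 5.85×10¹¹ m.
Flux: S = L/(4πd²) = 2.18×10²⁶/(4π×(5.85×10¹¹)²) = 50.7 W m⁻².
Energy balance: absorbed = emitted ⇒ πR²·S(1−A) = 4πR²·σT_eq⁴, so T_eq⁴ = S(1−A)/(4σ).
T_eq = [50.7 × 0.52 / (4 × 5.67×10⁻⁸)]^(1/4) = (1.16×10⁸)^(1/4) = 104 K.

T_eq ≈ 104 K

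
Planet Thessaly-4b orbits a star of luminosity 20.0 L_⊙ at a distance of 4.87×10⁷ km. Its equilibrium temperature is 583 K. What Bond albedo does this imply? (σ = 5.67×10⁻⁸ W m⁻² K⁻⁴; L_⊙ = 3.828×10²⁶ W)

d = 4.87×10⁷ km = 4.87×10¹⁰ m.
L = 20.0 × 3.828×10²⁶ = 7.66×10²⁷ W.
Flux: S = L/(4πd²) = 7.66×10²⁷/(4π×(4.87×10¹⁰)²) = 2.57×10⁵ W m⁻².
From T_eq⁴ = S(1−A)/(4σ): 1−A = 4σT_eq⁴/S.
1−A = 4 × 5.67×10⁻⁸ × (583)⁴ / 2.57×10⁵ = 0.102.

A ≈ 0.90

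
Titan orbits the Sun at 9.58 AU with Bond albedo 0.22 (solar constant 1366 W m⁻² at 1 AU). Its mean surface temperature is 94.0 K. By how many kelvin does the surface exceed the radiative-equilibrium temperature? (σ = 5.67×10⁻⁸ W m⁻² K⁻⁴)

S = 1366/9.58² = 14.88 W m⁻².
T_eq = [S(1−A)/(4σ)]^(1/4) = [14.88×0.78/(4×5.67×10⁻⁸)]^(1/4) = 84.6 K.
ΔT = T_surf − T_eq = 94 − 84.6.

ΔT ≈ 9.4 K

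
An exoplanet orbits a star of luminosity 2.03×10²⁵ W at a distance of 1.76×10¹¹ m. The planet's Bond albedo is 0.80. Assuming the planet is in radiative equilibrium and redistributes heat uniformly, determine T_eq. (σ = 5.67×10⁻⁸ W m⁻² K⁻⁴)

T_eq ≈ 82.3 K

Flux: S = L/(4πd²) = 2.03×10²⁵/(4π×(1.76×10¹¹)²) = 52.2 W m⁻².
Energy balance: absorbed = emitted ⇒ πR²·S(1−A) = 4πR²·σT_eq⁴, so T_eq⁴ = S(1−A)/(4σ).
T_eq = [52.2 × 0.20 / (4 × 5.67×10⁻⁸)]^(1/4) = (4.60×10⁷)^(1/4) = 82.3 K.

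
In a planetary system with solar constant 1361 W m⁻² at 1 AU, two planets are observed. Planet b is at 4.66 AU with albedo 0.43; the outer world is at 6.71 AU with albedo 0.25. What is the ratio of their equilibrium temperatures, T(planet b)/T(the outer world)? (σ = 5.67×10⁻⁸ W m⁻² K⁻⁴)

T₁/T₂ ≈ 1.120

T_eq = [S₀(1−A)/(4σd²)]^(1/4), so T ∝ (1−A)^(1/4) / √d.
T₁ = [1361×0.57/(4×5.67×10⁻⁸×4.66²)]^(1/4) = 112.03 K.
T₂ = [1361×0.75/(4×5.67×10⁻⁸×6.71²)]^(1/4) = 99.99 K.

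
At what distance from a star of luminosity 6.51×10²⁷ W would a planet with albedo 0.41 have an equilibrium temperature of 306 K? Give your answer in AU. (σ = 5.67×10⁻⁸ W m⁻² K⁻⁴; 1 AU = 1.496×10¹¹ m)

d ≈ 2.62 AU

From T_eq⁴ = L(1−A)/(16πσd²): d = √[L(1−A)/(16πσT_eq⁴)].
d = √[6.51×10²⁷ × 0.59 / (16π × 5.67×10⁻⁸ × (306)⁴)] = 3.92×10¹¹ m = 2.62 AU.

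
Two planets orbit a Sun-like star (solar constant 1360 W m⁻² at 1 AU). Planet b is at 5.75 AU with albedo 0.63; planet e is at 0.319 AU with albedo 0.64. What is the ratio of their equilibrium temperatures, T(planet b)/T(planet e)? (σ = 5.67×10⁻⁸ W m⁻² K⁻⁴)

T₁/T₂ ≈ 0.237

T_eq = [S₀(1−A)/(4σd²)]^(1/4), so T ∝ (1−A)^(1/4) / √d.
T₁ = [1360×0.37/(4×5.67×10⁻⁸×5.75²)]^(1/4) = 90.51 K.
T₂ = [1360×0.36/(4×5.67×10⁻⁸×0.319²)]^(1/4) = 381.64 K.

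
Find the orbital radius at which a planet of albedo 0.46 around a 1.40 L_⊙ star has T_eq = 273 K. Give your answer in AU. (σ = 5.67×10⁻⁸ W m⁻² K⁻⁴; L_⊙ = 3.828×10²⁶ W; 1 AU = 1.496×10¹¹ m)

d ≈ 0.904 AU

L = 1.40 × 3.828×10²⁶ = 5.36×10²⁶ W.
From T_eq⁴ = L(1−A)/(16πσd²): d = √[L(1−A)/(16πσT_eq⁴)].
d = √[5.36×10²⁶ × 0.54 / (16π × 5.67×10⁻⁸ × (273)⁴)] = 1.35×10¹¹ m = 0.904 AU.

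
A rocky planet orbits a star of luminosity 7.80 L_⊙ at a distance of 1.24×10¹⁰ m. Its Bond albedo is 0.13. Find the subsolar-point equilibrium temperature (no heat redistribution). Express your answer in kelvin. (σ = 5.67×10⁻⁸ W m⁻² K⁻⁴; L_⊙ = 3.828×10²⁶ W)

L = 7.80 × 3.828×10²⁶ = 2.99×10²⁷ W.
Flux: S = L/(4πd²) = 2.99×10²⁷/(4π×(1.24×10¹⁰)²) = 1.55×10⁶ W m⁻².
At the subsolar point the surface absorbs S(1−A) and emits σT⁴ per unit area — no factor of 4, since only the local patch is in balance.
T = [1.55×10⁶ × 0.87 / 5.67×10⁻⁸]^(1/4) = (2.37×10¹³)^(1/4) = 2210 K.

T_ss ≈ 2210 K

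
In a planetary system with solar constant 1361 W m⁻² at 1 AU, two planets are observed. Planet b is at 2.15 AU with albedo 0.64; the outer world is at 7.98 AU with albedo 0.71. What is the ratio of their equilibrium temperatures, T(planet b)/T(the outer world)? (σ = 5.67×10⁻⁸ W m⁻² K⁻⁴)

T₁/T₂ ≈ 2.034

T_eq = [S₀(1−A)/(4σd²)]^(1/4), so T ∝ (1−A)^(1/4) / √d.
T₁ = [1361×0.36/(4×5.67×10⁻⁸×2.15²)]^(1/4) = 147.03 K.
T₂ = [1361×0.29/(4×5.67×10⁻⁸×7.98²)]^(1/4) = 72.30 K.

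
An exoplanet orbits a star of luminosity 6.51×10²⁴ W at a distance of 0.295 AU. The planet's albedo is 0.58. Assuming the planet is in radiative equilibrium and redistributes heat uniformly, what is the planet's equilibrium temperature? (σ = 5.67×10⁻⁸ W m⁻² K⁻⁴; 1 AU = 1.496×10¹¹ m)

d = 0.295 AU = 4.41×10¹⁰ m.
Flux: S = L/(4πd²) = 6.51×10²⁴/(4π×(4.41×10¹⁰)²) = 266 W m⁻².
Energy balance: absorbed = emitted ⇒ πR²·S(1−A) = 4πR²·σT_eq⁴, so T_eq⁴ = S(1−A)/(4σ).
T_eq = [266 × 0.42 / (4 × 5.67×10⁻⁸)]^(1/4) = (4.93×10⁸)^(1/4) = 149 K.

T_eq ≈ 149 K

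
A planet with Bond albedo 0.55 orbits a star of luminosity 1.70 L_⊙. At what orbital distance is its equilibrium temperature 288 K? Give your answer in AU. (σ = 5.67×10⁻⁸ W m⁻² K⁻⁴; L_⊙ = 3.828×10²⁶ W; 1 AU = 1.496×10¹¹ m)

d ≈ 0.817 AU

L = 1.70 × 3.828×10²⁶ = 6.51×10²⁶ W.
From T_eq⁴ = L(1−A)/(16πσd²): d = √[L(1−A)/(16πσT_eq⁴)].
d = √[6.51×10²⁶ × 0.45 / (16π × 5.67×10⁻⁸ × (288)⁴)] = 1.22×10¹¹ m = 0.817 AU.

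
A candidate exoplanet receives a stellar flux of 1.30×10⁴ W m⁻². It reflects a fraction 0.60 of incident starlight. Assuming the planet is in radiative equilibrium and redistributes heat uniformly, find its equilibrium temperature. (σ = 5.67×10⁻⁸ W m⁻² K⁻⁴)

Energy balance: absorbed = emitted ⇒ πR²·S(1−A) = 4πR²·σT_eq⁴, so T_eq⁴ = S(1−A)/(4σ).
T_eq = [1.30×10⁴ × 0.40 / (4 × 5.67×10⁻⁸)]^(1/4) = (2.29×10¹⁰)^(1/4) = 389 K.

T_eq ≈ 389 K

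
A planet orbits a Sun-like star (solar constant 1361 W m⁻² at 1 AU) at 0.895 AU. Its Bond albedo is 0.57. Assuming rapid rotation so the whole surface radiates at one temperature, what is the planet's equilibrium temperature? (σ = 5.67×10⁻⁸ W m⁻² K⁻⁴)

T_eq ≈ 238 K

Flux at 0.895 AU: S = 1361/0.895² = 1700 W m⁻².
Energy balance: absorbed = emitted ⇒ πR²·S(1−A) = 4πR²·σT_eq⁴, so T_eq⁴ = S(1−A)/(4σ).
T_eq = [1700 × 0.43 / (4 × 5.67×10⁻⁸)]^(1/4) = (3.22×10⁹)^(1/4) = 238 K.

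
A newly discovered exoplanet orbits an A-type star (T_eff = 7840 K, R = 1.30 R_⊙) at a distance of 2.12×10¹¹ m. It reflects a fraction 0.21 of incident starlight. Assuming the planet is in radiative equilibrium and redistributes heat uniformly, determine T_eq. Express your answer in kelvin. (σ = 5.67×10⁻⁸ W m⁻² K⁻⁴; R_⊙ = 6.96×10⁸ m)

R_⋆ = 1.30 × 6.96×10⁸ = 9.05×10⁸ m.
L = 4πR_⋆²σT_⋆⁴ = 4π(9.05×10⁸)² × 5.67×10⁻⁸ × (7840)⁴ = 2.20×10²⁷ W.
S = L/(4πd²) = 3900 W m⁻².
Energy balance: absorbed = emitted ⇒ πR²·S(1−A) = 4πR²·σT_eq⁴, so T_eq⁴ = S(1−A)/(4σ).
T_eq = [3900 × 0.79 / (4 × 5.67×10⁻⁸)]^(1/4) = (1.36×10¹⁰)^(1/4) = 341 K.

T_eq ≈ 341 K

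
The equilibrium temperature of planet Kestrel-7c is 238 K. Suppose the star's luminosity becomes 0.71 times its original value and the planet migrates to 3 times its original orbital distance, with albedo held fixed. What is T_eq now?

T_eq ∝ L^(1/4) · d^(−1/2).
T′ = 238 × 0.71^(1/4) / 3^(1/2) = 126 K.

T_eq ≈ 126 K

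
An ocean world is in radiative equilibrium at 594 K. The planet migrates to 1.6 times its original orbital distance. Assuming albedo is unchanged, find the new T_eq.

T_eq ∝ L^(1/4) · d^(−1/2).
T′ = 594 / 1.6^(1/2) = 470 K.

T_eq ≈ 470 K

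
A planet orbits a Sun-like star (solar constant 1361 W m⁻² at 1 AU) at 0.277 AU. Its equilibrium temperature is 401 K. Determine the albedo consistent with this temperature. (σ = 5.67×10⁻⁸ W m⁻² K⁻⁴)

A ≈ 0.67

Flux at 0.277 AU: S = 1361/0.277² = 1.77×10⁴ W m⁻².
From T_eq⁴ = S(1−A)/(4σ): 1−A = 4σT_eq⁴/S.
1−A = 4 × 5.67×10⁻⁸ × (401)⁴ / 1.77×10⁴ = 0.331.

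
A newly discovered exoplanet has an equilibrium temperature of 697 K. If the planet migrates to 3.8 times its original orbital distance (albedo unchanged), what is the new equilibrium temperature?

T_eq ∝ L^(1/4) · d^(−1/2).
T′ = 697 / 3.8^(1/2) = 358 K.

T_eq ≈ 358 K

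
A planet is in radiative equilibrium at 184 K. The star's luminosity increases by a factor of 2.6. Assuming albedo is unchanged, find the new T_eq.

T_eq ≈ 234 K

T_eq ∝ L^(1/4) · d^(−1/2).
T′ = 184 × 2.6^(1/4) = 234 K.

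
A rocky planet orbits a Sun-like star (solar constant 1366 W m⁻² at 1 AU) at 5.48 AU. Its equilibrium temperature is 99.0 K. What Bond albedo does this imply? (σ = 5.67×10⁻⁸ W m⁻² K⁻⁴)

Flux at 5.48 AU: S = 1366/5.48² = 45.5 W m⁻².
From T_eq⁴ = S(1−A)/(4σ): 1−A = 4σT_eq⁴/S.
1−A = 4 × 5.67×10⁻⁸ × (99.0)⁴ / 45.5 = 0.479.

A ≈ 0.52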